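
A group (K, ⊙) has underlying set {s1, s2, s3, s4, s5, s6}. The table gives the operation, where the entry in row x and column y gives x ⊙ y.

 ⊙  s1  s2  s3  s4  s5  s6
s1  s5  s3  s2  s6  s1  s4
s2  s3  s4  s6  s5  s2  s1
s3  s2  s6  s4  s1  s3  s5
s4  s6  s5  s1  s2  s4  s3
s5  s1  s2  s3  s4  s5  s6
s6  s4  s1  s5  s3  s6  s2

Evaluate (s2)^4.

s2^1 = s2
s2^2 = s2 ⊙ s2 = s4
s2^3 = s4 ⊙ s2 = s5
s2^4 = s5 ⊙ s2 = s2
(Structurally, K here is isomorphic to the cyclic group Z_6.)

s2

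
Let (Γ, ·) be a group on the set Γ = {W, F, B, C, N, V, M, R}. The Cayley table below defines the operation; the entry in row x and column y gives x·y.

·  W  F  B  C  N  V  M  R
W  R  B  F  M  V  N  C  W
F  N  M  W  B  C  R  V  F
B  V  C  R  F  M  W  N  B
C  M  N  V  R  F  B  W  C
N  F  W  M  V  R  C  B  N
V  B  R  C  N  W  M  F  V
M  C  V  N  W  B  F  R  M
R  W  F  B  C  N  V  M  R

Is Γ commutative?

No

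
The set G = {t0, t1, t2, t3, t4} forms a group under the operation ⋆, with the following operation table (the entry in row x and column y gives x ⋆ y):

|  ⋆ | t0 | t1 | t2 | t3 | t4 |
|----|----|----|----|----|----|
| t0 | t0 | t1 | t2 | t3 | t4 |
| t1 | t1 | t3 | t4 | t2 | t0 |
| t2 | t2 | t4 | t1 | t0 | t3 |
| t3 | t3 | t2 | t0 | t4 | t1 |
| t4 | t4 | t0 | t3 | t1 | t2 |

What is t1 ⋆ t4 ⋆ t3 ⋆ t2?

t0

t1 ⋆ t4 = t0
t0 ⋆ t3 = t3
t3 ⋆ t2 = t0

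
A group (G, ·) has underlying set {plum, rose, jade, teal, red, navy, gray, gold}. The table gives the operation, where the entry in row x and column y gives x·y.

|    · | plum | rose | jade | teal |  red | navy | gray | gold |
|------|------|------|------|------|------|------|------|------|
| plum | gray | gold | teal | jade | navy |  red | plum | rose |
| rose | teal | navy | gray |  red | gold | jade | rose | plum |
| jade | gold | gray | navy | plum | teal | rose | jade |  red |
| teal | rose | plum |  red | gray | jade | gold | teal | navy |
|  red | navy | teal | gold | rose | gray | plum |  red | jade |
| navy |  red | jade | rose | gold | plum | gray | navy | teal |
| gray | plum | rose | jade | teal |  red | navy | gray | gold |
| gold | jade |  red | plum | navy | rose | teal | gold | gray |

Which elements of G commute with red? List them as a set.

Compare row red with column red entry by entry.
plum·red = navy = red·plum, so plum commutes with red.
jade·red = teal but red·jade = gold, so jade does not.
Collecting the elements that commute with red: C(red) = {gray, navy, plum, red}.

{gray, navy, plum, red}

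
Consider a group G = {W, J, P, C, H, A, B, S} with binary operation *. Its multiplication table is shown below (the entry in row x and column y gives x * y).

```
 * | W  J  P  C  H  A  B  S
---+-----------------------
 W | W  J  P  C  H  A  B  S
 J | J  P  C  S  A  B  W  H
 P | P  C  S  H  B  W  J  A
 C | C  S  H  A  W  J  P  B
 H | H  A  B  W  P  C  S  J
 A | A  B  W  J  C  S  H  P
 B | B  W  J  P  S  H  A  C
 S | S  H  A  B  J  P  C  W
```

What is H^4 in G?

S

H^1 = H
H^2 = H * H = P
H^3 = P * H = B
H^4 = B * H = S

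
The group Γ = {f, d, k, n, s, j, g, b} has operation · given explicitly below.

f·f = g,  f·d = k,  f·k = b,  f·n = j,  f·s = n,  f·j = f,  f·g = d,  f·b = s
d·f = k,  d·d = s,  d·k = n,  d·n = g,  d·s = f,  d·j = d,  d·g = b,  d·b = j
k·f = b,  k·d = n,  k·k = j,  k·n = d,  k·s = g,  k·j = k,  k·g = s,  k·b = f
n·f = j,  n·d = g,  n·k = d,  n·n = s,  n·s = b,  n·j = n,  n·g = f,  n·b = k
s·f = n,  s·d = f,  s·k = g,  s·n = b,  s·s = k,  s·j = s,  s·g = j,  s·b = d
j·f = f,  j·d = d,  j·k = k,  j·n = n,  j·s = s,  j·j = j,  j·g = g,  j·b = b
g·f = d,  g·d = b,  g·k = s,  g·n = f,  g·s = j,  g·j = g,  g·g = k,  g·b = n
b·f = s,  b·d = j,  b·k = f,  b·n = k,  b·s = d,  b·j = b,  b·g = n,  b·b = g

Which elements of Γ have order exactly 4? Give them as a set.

Identity is j. Compute the order of each non-identity element by repeated multiplication:
  f: f → g → d → k → b → s → n → j  (order 8)
  d: d → s → f → k → n → g → b → j  (order 8)
  k: k → j  (order 2)
  n: n → s → b → k → d → g → f → j  (order 8)
  s: s → k → g → j  (order 4)
  g: g → k → s → j  (order 4)
  b: b → g → n → k → f → s → d → j  (order 8)
Elements of order 4: {g, s}.

{g, s}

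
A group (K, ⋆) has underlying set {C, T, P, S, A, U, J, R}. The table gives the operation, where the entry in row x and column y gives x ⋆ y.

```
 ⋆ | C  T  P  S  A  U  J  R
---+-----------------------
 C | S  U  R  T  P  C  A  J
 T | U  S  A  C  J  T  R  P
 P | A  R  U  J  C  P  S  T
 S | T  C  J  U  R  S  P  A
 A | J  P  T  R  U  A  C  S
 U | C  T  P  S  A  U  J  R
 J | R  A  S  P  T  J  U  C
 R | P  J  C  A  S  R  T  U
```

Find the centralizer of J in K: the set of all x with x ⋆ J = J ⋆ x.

{J, P, S, U}

Compare row J with column J entry by entry.
P ⋆ J = S = J ⋆ P, so P commutes with J.
R ⋆ J = T but J ⋆ R = C, so R does not.
Collecting the elements that commute with J: C(J) = {J, P, S, U}.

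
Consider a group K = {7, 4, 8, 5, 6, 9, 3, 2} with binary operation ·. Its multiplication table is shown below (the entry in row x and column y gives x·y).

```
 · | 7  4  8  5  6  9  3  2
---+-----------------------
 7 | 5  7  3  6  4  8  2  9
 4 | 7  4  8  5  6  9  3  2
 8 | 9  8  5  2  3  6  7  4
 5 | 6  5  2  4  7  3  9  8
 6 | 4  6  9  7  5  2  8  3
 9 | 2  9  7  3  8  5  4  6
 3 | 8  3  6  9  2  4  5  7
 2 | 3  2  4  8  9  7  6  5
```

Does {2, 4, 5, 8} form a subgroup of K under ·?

Yes

{2, 4, 5, 8} contains the identity 4.
Checking products: every product of two elements of {2, 4, 5, 8} (read from the table) lies in {2, 4, 5, 8}, so the set is closed.
In a finite group, a nonempty closed subset is a subgroup. So {2, 4, 5, 8} ≤ K.
(Structurally, K here is isomorphic to the quaternion group Q_8.)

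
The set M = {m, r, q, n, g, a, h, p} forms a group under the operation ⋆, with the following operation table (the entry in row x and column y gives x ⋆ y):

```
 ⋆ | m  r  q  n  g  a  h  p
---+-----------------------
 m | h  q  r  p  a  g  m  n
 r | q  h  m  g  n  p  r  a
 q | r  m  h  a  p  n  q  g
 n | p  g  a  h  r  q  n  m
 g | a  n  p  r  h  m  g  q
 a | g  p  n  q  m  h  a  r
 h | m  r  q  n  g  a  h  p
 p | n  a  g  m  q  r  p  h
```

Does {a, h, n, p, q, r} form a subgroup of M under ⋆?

No

p ⋆ n = m, which is not in {a, h, n, p, q, r}.
The subset is not closed under ⋆, so it is not a subgroup.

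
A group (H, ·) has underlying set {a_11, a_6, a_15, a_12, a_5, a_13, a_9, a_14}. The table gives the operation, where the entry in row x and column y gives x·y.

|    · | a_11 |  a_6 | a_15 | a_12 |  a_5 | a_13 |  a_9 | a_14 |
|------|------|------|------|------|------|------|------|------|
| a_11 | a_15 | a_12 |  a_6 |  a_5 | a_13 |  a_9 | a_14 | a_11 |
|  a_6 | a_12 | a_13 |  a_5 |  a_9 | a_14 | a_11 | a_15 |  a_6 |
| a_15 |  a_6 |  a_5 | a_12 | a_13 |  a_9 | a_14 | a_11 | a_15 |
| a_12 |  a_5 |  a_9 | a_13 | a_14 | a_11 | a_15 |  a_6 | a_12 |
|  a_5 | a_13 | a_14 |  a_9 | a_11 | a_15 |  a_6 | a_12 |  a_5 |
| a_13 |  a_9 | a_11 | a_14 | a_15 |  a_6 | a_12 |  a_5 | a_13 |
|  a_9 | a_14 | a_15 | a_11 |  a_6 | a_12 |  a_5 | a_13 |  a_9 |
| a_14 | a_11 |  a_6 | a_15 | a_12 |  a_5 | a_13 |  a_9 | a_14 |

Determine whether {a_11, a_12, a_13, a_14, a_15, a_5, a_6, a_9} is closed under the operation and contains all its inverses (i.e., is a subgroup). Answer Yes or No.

{a_11, a_12, a_13, a_14, a_15, a_5, a_6, a_9} contains the identity a_14.
Checking products: every product of two elements of {a_11, a_12, a_13, a_14, a_15, a_5, a_6, a_9} (read from the table) lies in {a_11, a_12, a_13, a_14, a_15, a_5, a_6, a_9}, so the set is closed.
In a finite group, a nonempty closed subset is a subgroup. So {a_11, a_12, a_13, a_14, a_15, a_5, a_6, a_9} ≤ H.
(Structurally, H here is isomorphic to the cyclic group Z_8.)

Yes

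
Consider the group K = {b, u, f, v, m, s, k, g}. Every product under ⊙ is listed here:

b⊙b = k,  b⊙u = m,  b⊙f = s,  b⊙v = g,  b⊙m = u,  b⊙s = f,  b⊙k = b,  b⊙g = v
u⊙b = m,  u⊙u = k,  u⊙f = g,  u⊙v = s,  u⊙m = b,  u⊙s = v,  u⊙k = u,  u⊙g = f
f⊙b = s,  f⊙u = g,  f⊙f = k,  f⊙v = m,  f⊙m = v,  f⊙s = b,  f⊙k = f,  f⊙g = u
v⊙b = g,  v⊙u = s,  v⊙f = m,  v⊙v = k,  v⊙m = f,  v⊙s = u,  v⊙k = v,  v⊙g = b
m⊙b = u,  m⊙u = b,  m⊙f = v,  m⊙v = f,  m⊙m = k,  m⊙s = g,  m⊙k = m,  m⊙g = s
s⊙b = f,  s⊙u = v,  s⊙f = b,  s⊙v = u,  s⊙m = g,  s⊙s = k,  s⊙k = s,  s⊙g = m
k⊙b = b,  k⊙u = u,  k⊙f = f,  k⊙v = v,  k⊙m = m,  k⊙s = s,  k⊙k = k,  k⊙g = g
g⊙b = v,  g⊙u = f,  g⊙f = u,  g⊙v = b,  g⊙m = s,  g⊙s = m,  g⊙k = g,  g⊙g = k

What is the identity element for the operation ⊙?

k

The identity e satisfies e ⊙ x = x for all x, so its row in the table reproduces the column headers.
Row k reads: b, u, f, v, m, s, k, g — exactly the header order. So k is the identity.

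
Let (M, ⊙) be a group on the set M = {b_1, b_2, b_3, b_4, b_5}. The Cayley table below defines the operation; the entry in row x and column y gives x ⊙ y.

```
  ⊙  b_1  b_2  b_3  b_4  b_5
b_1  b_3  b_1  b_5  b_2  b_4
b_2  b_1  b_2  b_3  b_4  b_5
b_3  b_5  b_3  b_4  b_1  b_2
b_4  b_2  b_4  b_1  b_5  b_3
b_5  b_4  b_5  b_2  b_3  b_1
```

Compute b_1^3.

b_5

b_1^1 = b_1
b_1^2 = b_1 ⊙ b_1 = b_3
b_1^3 = b_3 ⊙ b_1 = b_5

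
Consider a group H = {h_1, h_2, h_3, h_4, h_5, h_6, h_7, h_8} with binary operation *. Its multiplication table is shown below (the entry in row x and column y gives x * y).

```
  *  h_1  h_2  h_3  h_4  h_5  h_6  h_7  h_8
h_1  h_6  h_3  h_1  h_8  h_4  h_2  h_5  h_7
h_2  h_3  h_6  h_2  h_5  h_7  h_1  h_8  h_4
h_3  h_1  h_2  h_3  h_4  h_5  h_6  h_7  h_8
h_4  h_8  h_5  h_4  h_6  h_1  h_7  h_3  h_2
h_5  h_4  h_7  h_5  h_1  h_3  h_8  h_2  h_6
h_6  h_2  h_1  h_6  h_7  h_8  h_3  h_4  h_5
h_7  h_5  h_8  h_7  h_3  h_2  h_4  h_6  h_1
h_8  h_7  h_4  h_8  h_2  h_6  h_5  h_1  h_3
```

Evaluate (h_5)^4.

h_3

h_5^1 = h_5
h_5^2 = h_5 * h_5 = h_3
h_5^3 = h_3 * h_5 = h_5
h_5^4 = h_5 * h_5 = h_3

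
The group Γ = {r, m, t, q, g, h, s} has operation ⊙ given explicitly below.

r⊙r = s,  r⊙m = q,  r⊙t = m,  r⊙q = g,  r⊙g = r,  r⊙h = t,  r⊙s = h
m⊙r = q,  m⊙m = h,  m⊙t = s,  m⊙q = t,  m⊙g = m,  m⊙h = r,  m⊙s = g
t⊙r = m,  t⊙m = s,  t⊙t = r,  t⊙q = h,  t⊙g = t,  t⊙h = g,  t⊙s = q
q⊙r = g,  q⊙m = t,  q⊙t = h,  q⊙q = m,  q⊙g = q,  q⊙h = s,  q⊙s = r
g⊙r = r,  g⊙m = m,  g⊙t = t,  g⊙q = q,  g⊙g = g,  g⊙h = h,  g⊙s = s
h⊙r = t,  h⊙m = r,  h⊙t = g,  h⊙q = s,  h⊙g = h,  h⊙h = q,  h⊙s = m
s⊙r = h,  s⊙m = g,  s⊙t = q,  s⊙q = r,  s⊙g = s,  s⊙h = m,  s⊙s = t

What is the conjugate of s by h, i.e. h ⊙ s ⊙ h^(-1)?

s

The identity is g. In row h, the entry g sits in column t, so h^(-1) = t.
h ⊙ s = m
m ⊙ t = s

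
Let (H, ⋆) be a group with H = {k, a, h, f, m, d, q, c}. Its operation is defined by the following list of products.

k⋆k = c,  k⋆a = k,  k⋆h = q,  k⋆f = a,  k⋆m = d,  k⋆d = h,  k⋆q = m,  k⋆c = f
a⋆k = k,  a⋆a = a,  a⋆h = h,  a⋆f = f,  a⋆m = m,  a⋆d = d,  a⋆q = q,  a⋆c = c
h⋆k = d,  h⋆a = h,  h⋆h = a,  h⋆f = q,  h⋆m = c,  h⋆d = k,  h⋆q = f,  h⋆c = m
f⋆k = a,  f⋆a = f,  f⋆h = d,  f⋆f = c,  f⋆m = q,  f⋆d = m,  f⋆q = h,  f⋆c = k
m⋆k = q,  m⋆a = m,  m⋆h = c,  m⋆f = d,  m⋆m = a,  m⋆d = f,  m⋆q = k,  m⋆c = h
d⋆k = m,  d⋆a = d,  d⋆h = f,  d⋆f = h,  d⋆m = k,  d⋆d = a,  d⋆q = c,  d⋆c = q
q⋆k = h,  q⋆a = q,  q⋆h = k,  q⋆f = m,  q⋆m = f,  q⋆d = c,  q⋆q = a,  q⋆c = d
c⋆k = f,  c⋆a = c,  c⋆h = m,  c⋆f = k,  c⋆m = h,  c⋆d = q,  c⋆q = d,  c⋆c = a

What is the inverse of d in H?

d

First locate the identity: row a matches the header, so a is the identity.
Scan row d for a: d ⋆ d = a. Hence d^(-1) = d.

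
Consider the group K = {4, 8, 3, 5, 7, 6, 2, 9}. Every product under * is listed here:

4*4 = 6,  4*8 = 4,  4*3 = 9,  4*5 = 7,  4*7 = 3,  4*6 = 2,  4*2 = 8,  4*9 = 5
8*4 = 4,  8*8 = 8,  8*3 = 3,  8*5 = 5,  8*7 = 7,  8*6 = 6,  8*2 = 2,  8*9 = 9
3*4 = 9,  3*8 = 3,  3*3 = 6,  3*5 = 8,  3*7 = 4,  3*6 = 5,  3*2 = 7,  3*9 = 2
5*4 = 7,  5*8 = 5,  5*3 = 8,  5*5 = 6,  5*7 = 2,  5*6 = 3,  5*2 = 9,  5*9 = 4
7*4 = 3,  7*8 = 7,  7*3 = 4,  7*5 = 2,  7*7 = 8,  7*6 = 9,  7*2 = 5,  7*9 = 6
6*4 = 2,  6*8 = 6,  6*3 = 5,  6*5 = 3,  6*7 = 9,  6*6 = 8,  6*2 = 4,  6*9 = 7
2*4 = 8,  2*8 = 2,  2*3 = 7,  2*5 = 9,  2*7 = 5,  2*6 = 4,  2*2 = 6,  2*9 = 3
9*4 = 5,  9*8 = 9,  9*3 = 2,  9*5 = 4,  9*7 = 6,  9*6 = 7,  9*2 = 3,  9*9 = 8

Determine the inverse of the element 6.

6

First locate the identity: row 8 matches the header, so 8 is the identity.
Scan row 6 for 8: 6 * 6 = 8. Hence 6^(-1) = 6.
(Structurally, K here is isomorphic to Z_2 x Z_4.)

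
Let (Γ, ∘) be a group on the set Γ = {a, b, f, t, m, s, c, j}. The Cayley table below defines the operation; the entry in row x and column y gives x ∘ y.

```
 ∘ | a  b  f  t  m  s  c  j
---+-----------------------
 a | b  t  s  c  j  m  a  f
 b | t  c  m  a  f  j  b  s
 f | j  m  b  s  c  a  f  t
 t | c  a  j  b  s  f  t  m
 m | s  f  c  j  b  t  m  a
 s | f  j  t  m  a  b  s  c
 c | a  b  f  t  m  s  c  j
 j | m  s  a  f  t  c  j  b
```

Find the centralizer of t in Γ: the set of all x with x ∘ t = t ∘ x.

Compare row t with column t entry by entry.
b ∘ t = a = t ∘ b, so b commutes with t.
f ∘ t = s but t ∘ f = j, so f does not.
Collecting the elements that commute with t: C(t) = {a, b, c, t}.

{a, b, c, t}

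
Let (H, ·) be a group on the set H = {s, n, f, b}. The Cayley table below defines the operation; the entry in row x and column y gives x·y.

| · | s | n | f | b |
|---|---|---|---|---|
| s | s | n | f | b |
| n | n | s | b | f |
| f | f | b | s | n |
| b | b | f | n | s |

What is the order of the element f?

2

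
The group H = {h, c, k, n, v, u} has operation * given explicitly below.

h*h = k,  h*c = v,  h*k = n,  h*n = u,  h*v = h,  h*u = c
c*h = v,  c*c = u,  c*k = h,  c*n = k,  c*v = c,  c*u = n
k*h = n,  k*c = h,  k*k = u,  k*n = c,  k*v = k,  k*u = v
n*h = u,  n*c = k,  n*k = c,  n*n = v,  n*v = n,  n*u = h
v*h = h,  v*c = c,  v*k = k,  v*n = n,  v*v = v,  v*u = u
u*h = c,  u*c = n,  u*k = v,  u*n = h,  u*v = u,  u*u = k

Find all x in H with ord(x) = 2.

{n}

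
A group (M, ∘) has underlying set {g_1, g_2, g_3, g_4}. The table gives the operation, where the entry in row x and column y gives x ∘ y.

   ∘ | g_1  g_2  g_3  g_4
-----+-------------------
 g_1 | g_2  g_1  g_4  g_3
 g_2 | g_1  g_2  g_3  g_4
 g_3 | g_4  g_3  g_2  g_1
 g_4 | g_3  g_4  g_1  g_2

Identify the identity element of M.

g_2

The identity e satisfies e ∘ x = x for all x, so its row in the table reproduces the column headers.
Row g_2 reads: g_1, g_2, g_3, g_4 — exactly the header order. So g_2 is the identity.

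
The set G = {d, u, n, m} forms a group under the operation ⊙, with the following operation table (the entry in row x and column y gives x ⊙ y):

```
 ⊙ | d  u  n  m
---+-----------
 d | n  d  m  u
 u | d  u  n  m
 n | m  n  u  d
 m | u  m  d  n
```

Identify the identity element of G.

The identity e satisfies e ⊙ x = x for all x, so its row in the table reproduces the column headers.
Row u reads: d, u, n, m — exactly the header order. So u is the identity.

u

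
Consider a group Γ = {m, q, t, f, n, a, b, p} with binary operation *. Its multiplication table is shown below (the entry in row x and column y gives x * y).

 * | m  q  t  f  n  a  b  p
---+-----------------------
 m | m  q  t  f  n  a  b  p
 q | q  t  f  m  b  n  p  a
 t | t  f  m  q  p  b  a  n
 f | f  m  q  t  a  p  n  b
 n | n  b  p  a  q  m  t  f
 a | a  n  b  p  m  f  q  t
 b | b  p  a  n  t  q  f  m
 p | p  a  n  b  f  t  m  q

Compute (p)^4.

p^1 = p
p^2 = p * p = q
p^3 = q * p = a
p^4 = a * p = t
(Structurally, Γ here is isomorphic to the cyclic group Z_8.)

t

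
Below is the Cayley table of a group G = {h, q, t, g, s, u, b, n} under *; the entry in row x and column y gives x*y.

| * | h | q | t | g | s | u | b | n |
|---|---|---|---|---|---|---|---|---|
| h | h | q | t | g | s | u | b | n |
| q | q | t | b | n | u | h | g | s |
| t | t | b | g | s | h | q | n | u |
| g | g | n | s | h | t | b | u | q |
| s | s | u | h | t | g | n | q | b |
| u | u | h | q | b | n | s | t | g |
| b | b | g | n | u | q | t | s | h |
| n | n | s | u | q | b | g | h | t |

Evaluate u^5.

u^1 = u
u^2 = u*u = s
u^3 = s*u = n
u^4 = n*u = g
u^5 = g*u = b

b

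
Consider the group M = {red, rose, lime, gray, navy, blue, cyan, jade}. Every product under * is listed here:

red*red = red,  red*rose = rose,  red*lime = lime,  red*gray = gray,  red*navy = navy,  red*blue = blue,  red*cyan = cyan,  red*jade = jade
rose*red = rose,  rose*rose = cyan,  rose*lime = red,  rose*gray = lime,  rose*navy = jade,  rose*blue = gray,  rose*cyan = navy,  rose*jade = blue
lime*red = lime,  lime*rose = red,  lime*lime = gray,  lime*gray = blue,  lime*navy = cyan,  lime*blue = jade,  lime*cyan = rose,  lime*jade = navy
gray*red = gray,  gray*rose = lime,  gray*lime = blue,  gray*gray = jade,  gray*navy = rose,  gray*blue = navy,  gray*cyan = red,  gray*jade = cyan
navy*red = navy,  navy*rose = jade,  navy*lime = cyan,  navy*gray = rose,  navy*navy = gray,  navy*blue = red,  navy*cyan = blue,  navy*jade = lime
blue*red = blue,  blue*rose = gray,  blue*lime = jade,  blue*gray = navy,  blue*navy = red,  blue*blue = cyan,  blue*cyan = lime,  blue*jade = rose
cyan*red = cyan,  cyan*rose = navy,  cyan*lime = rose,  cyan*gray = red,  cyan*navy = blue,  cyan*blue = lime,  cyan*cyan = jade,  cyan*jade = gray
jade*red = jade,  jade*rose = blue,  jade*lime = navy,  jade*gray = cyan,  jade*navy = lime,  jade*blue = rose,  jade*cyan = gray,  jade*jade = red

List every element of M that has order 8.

{blue, lime, navy, rose}

Identity is red. Compute the order of each non-identity element by repeated multiplication:
  rose: rose → cyan → navy → jade → blue → gray → lime → red  (order 8)
  lime: lime → gray → blue → jade → navy → cyan → rose → red  (order 8)
  gray: gray → jade → cyan → red  (order 4)
  navy: navy → gray → rose → jade → lime → cyan → blue → red  (order 8)
  blue: blue → cyan → lime → jade → rose → gray → navy → red  (order 8)
  cyan: cyan → jade → gray → red  (order 4)
  jade: jade → red  (order 2)
Elements of order 8: {blue, lime, navy, rose}.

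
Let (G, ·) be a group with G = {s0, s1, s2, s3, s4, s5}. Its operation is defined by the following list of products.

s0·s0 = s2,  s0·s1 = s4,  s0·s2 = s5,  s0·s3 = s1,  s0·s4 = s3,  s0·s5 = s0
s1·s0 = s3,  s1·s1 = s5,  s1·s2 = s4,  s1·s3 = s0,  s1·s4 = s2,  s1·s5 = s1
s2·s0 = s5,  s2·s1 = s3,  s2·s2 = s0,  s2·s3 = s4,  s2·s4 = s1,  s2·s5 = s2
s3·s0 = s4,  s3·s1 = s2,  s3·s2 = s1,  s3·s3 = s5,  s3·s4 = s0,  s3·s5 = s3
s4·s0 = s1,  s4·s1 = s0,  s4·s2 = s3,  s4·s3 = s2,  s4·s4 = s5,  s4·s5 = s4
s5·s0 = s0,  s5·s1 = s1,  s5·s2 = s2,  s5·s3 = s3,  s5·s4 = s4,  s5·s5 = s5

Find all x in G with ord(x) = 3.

Identity is s5. Compute the order of each non-identity element by repeated multiplication:
  s0: s0 → s2 → s5  (order 3)
  s1: s1 → s5  (order 2)
  s2: s2 → s0 → s5  (order 3)
  s3: s3 → s5  (order 2)
  s4: s4 → s5  (order 2)
Elements of order 3: {s0, s2}.
(Structurally, G here is isomorphic to the symmetric group S_3.)

{s0, s2}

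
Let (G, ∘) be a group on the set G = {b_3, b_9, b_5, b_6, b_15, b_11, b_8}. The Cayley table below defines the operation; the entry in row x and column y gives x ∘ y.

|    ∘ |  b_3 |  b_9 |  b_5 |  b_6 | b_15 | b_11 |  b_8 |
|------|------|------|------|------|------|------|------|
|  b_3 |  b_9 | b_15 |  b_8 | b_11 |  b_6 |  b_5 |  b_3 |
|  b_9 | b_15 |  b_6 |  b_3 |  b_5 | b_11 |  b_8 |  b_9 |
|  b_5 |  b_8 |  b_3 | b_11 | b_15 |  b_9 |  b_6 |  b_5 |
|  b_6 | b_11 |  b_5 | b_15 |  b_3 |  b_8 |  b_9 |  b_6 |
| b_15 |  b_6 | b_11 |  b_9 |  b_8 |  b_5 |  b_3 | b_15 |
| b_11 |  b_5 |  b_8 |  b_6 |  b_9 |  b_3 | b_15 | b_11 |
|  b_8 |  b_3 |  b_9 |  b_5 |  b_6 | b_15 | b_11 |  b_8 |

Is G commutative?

Check whether the table is symmetric across its main diagonal.
Every entry (row x, col y) equals the entry (row y, col x), so G is abelian.
(In fact G ≅ the cyclic group Z_7.)

Yes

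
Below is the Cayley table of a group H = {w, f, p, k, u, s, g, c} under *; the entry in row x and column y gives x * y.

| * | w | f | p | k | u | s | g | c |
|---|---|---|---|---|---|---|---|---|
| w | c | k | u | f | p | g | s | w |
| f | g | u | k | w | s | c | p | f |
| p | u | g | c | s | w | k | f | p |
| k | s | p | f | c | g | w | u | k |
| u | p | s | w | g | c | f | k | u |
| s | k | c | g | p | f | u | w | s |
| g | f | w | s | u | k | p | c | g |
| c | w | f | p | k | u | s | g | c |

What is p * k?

Read row p, column k: p * k = s.

s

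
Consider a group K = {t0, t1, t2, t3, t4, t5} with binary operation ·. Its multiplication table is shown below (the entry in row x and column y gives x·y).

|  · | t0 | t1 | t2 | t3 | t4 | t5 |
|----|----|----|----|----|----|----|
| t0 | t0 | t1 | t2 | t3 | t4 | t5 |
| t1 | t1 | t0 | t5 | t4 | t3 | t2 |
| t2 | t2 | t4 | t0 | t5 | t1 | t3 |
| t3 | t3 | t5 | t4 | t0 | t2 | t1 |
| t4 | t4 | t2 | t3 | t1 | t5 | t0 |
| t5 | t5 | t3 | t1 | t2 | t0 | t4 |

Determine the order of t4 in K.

The identity element is t0 (its row matches the header).
t4^1 = t4
t4^2 = t4·t4 = t5
t4^3 = t5·t4 = t0
The first power of t4 equal to the identity is t4^3, so ord(t4) = 3.

3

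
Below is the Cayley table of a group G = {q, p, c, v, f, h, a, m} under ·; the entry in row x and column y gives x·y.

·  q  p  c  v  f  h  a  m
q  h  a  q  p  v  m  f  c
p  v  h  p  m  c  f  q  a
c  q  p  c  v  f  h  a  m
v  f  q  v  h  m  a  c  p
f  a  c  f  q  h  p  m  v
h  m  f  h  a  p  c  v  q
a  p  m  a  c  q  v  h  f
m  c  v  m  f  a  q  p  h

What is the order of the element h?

The identity element is c (its row matches the header).
h^1 = h
h^2 = h·h = c
The first power of h equal to the identity is h^2, so ord(h) = 2.

2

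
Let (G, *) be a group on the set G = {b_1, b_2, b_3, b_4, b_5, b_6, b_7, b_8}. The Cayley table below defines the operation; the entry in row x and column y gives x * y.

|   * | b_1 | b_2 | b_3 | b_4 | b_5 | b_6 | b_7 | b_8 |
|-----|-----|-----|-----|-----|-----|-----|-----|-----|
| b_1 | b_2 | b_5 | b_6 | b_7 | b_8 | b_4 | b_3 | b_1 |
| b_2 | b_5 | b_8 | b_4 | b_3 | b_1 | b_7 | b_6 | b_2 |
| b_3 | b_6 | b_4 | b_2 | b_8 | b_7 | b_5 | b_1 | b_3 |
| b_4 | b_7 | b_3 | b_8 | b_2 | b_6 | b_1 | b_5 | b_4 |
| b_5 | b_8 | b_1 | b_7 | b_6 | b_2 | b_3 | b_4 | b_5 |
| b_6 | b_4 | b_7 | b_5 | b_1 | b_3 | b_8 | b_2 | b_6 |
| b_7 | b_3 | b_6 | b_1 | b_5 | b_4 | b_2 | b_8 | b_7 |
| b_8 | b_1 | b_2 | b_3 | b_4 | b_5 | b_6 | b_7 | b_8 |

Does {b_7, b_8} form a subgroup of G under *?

Yes

{b_7, b_8} contains the identity b_8.
Checking products: every product of two elements of {b_7, b_8} (read from the table) lies in {b_7, b_8}, so the set is closed.
In a finite group, a nonempty closed subset is a subgroup. So {b_7, b_8} ≤ G.
(Structurally, G here is isomorphic to Z_2 x Z_4.)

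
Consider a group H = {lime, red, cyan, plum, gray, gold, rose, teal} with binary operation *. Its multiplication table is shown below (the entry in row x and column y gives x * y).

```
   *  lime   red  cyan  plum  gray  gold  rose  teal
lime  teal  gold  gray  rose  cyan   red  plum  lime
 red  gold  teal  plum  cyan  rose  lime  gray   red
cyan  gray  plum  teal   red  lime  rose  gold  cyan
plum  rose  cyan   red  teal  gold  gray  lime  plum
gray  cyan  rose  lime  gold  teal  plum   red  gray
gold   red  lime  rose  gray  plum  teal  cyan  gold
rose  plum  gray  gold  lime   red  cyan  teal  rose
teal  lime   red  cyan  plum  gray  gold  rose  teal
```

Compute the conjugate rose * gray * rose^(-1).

gray

The identity is teal. In row rose, the entry teal sits in column rose, so rose^(-1) = rose.
rose * gray = red
red * rose = gray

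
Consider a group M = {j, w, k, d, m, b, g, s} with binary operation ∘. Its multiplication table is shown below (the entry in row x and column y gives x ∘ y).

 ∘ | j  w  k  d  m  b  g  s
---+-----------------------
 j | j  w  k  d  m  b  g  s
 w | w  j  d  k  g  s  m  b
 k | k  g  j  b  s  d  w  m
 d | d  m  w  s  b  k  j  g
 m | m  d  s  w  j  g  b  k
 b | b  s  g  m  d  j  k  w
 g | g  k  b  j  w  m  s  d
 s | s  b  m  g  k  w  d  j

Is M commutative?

g ∘ b = m but b ∘ g = k.
Since g and b do not commute, M is not abelian.

No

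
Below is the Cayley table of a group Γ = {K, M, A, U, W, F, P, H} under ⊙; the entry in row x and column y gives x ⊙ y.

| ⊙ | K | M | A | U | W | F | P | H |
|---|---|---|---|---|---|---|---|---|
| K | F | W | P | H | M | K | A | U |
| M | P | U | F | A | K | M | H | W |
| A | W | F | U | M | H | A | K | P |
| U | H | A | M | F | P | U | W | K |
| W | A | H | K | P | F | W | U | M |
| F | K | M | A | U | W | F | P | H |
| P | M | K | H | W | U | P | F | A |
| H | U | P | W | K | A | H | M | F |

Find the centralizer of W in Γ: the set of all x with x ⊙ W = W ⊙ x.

Compare row W with column W entry by entry.
U ⊙ W = P = W ⊙ U, so U commutes with W.
M ⊙ W = K but W ⊙ M = H, so M does not.
Collecting the elements that commute with W: C(W) = {F, P, U, W}.
(Structurally, Γ here is isomorphic to the dihedral group D_4.)

{F, P, U, W}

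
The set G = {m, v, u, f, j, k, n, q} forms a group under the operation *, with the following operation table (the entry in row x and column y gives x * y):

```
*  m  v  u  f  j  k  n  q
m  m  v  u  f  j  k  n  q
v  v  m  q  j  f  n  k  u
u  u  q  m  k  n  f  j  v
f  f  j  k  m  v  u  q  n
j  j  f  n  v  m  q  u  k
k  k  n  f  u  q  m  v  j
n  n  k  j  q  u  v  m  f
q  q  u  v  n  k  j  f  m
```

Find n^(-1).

First locate the identity: row m matches the header, so m is the identity.
Scan row n for m: n * n = m. Hence n^(-1) = n.

n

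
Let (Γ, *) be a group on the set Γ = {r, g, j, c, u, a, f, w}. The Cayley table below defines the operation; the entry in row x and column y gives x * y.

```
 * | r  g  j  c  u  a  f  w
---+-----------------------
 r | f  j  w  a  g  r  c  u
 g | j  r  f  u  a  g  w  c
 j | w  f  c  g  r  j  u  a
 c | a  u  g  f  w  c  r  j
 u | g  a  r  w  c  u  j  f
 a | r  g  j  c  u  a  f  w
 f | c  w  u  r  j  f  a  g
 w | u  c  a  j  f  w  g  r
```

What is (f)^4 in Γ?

f^1 = f
f^2 = f * f = a
f^3 = a * f = f
f^4 = f * f = a

a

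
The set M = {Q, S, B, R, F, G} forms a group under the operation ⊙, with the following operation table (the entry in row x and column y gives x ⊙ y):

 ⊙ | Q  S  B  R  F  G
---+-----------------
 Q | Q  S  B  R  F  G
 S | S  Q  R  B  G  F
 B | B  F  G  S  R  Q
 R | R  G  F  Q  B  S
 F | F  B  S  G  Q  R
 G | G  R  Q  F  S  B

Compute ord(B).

The identity element is Q (its row matches the header).
B^1 = B
B^2 = B ⊙ B = G
B^3 = G ⊙ B = Q
The first power of B equal to the identity is B^3, so ord(B) = 3.

3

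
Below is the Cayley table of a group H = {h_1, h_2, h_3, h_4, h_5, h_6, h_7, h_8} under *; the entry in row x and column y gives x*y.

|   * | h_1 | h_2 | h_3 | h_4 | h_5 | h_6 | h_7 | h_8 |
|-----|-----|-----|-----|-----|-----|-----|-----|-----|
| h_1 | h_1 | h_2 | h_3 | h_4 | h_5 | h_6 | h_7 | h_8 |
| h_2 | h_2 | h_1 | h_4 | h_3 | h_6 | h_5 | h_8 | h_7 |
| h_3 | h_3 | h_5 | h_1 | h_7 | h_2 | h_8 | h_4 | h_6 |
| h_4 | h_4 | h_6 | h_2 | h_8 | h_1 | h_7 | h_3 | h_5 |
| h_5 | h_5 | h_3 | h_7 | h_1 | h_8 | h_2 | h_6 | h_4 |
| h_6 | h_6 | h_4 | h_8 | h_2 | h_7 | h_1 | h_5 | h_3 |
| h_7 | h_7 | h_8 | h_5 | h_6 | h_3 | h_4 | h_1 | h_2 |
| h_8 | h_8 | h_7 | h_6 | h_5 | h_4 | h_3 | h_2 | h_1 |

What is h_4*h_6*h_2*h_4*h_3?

h_4*h_6 = h_7
h_7*h_2 = h_8
h_8*h_4 = h_5
h_5*h_3 = h_7
(Structurally, H here is isomorphic to the dihedral group D_4.)

h_7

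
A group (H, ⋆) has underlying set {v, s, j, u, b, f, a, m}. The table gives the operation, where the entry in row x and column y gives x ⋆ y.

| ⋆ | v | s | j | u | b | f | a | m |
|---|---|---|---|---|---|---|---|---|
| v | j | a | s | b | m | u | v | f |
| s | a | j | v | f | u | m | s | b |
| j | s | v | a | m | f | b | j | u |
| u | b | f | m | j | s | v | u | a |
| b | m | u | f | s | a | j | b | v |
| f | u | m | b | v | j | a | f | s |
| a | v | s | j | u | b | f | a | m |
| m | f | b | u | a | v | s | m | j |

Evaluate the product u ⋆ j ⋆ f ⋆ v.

u ⋆ j = m
m ⋆ f = s
s ⋆ v = a

a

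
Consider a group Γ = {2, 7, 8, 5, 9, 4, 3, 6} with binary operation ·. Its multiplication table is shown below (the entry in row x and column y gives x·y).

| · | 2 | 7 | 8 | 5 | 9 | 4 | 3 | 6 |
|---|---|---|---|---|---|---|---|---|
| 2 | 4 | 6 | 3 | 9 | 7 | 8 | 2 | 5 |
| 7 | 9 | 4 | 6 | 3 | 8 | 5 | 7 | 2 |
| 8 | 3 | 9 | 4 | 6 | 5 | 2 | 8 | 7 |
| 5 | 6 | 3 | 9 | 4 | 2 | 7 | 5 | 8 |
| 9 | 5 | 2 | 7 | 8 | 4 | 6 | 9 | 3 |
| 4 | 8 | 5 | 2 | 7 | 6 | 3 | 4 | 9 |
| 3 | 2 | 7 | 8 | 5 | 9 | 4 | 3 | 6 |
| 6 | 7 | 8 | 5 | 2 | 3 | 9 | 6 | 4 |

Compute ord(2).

4

The identity element is 3 (its row matches the header).
2^1 = 2
2^2 = 2·2 = 4
2^3 = 4·2 = 8
2^4 = 8·2 = 3
The first power of 2 equal to the identity is 2^4, so ord(2) = 4.
(Structurally, Γ here is isomorphic to the quaternion group Q_8.)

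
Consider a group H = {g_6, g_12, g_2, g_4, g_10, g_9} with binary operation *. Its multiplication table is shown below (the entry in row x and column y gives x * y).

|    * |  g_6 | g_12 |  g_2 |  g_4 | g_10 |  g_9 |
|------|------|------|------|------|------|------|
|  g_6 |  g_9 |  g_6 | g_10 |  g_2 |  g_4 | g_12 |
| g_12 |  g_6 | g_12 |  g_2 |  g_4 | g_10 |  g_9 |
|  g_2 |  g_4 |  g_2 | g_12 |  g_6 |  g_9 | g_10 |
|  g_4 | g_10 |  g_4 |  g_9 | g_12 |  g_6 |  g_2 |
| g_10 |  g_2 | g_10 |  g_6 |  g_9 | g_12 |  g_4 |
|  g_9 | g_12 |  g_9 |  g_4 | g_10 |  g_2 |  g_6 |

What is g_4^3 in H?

g_4^1 = g_4
g_4^2 = g_4 * g_4 = g_12
g_4^3 = g_12 * g_4 = g_4
(Structurally, H here is isomorphic to the symmetric group S_3.)

g_4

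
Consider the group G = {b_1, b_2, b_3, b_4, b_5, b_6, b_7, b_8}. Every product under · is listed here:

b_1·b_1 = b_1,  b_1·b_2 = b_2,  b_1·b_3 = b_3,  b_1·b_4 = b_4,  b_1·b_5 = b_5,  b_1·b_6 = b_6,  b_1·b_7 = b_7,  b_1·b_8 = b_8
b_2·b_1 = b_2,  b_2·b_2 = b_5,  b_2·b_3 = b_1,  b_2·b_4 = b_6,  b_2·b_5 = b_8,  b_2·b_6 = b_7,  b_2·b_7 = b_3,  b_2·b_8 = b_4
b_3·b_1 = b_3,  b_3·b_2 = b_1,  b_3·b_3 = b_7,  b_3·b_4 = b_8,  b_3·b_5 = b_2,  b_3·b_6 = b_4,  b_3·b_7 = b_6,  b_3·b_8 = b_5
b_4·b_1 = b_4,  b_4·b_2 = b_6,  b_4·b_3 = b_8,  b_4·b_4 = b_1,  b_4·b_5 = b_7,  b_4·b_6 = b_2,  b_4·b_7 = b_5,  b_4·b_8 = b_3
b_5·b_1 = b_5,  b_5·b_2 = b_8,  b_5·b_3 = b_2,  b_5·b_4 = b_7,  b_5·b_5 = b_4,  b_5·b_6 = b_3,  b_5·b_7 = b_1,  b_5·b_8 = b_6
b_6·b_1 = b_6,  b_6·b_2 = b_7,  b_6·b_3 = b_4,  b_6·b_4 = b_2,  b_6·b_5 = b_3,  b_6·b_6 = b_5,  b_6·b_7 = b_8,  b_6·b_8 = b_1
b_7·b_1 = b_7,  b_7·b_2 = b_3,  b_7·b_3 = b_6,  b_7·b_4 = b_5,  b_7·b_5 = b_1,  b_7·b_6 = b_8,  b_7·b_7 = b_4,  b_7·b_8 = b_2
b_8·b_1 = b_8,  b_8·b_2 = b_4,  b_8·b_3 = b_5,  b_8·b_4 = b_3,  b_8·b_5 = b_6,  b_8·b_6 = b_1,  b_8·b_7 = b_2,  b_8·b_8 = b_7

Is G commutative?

Check whether the table is symmetric across its main diagonal.
Every entry (row x, col y) equals the entry (row y, col x), so G is abelian.

Yes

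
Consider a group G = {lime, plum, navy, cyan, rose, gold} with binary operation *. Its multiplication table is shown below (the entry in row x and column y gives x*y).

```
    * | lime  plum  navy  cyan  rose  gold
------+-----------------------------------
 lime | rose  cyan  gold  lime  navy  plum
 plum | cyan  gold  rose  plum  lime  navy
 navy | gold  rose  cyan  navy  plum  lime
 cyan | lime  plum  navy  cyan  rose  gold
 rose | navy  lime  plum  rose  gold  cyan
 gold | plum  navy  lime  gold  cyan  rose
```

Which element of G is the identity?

The identity e satisfies e*x = x for all x, so its row in the table reproduces the column headers.
Row cyan reads: lime, plum, navy, cyan, rose, gold — exactly the header order. So cyan is the identity.

cyan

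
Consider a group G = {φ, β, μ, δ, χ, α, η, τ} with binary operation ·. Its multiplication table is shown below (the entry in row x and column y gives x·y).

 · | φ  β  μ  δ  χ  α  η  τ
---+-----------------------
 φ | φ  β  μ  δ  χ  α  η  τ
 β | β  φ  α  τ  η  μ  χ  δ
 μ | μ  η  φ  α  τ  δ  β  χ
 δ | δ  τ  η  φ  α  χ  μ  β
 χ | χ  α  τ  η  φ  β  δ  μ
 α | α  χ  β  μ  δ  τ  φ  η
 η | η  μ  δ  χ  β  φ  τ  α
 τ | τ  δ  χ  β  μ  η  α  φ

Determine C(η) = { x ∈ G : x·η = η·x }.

Compare row η with column η entry by entry.
τ·η = α = η·τ, so τ commutes with η.
δ·η = μ but η·δ = χ, so δ does not.
Collecting the elements that commute with η: C(η) = {α, η, τ, φ}.

{α, η, τ, φ}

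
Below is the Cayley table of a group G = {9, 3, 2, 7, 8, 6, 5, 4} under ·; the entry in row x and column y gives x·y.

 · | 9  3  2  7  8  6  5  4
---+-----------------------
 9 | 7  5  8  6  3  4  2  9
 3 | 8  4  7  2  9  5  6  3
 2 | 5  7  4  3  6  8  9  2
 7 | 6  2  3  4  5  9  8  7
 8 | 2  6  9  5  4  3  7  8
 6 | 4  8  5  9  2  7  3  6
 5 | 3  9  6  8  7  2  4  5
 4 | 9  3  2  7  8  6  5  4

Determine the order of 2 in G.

The identity element is 4 (its row matches the header).
2^1 = 2
2^2 = 2·2 = 4
The first power of 2 equal to the identity is 2^2, so ord(2) = 2.

2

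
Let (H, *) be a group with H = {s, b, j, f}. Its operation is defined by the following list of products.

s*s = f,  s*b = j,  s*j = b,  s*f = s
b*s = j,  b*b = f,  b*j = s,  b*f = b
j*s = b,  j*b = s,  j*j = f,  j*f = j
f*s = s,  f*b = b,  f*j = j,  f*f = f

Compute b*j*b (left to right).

b*j = s
s*b = j
(Structurally, H here is isomorphic to the Klein four-group V_4.)

j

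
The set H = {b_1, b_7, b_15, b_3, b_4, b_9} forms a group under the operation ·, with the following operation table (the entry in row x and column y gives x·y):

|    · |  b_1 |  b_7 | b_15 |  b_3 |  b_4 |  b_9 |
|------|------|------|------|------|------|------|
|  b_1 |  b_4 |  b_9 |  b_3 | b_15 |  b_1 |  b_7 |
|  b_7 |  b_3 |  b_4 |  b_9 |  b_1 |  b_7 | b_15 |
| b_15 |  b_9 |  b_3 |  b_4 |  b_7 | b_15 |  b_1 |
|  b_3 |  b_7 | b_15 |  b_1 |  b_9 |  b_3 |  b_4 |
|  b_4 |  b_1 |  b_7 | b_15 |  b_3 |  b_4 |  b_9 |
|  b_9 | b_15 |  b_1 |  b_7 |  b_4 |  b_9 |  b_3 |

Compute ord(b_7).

2

The identity element is b_4 (its row matches the header).
b_7^1 = b_7
b_7^2 = b_7·b_7 = b_4
The first power of b_7 equal to the identity is b_7^2, so ord(b_7) = 2.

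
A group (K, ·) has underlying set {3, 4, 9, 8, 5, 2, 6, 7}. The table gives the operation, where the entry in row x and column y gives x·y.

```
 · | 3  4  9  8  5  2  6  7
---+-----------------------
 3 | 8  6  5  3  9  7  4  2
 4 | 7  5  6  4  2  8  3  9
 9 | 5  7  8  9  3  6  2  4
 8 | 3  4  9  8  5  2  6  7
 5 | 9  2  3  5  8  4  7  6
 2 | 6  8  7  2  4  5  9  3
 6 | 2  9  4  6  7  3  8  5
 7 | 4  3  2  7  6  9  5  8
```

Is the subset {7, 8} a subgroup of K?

{7, 8} contains the identity 8.
Checking products: every product of two elements of {7, 8} (read from the table) lies in {7, 8}, so the set is closed.
In a finite group, a nonempty closed subset is a subgroup. So {7, 8} ≤ K.

Yes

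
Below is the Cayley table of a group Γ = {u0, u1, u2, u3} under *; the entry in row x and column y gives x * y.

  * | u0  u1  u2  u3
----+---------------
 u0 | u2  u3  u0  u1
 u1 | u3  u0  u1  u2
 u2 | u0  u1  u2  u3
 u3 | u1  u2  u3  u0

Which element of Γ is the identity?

The identity e satisfies e * x = x for all x, so its row in the table reproduces the column headers.
Row u2 reads: u0, u1, u2, u3 — exactly the header order. So u2 is the identity.

u2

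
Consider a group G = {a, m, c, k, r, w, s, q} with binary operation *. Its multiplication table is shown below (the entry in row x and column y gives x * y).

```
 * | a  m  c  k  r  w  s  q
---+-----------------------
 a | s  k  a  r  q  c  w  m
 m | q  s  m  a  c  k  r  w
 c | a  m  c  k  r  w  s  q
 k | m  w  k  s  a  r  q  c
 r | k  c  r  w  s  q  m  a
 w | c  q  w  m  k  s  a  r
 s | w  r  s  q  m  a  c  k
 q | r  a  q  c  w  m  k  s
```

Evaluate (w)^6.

w^1 = w
w^2 = w * w = s
w^3 = s * w = a
w^4 = a * w = c
w^5 = c * w = w
w^6 = w * w = s

s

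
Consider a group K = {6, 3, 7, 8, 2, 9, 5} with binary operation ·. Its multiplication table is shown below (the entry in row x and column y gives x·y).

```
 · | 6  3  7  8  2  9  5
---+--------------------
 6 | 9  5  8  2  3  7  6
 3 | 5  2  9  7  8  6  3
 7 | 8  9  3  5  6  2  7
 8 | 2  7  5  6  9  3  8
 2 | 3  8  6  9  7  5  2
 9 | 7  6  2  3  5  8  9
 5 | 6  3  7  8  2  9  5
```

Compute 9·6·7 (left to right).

3

9·6 = 7
7·7 = 3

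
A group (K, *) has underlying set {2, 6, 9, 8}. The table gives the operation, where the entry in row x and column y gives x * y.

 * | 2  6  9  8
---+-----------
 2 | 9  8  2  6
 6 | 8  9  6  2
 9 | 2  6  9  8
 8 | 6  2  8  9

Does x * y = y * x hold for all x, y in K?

Yes

Check whether the table is symmetric across its main diagonal.
Every entry (row x, col y) equals the entry (row y, col x), so K is abelian.
(In fact K ≅ the Klein four-group V_4.)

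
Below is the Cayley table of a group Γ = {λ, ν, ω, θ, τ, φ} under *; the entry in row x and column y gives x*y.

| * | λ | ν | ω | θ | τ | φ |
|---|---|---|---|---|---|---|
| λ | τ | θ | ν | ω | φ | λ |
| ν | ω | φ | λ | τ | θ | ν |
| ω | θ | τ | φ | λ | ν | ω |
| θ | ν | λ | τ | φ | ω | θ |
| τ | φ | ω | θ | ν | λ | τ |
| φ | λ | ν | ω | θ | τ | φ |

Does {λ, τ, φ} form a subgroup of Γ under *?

Yes

{λ, τ, φ} contains the identity φ.
Checking products: every product of two elements of {λ, τ, φ} (read from the table) lies in {λ, τ, φ}, so the set is closed.
In a finite group, a nonempty closed subset is a subgroup. So {λ, τ, φ} ≤ Γ.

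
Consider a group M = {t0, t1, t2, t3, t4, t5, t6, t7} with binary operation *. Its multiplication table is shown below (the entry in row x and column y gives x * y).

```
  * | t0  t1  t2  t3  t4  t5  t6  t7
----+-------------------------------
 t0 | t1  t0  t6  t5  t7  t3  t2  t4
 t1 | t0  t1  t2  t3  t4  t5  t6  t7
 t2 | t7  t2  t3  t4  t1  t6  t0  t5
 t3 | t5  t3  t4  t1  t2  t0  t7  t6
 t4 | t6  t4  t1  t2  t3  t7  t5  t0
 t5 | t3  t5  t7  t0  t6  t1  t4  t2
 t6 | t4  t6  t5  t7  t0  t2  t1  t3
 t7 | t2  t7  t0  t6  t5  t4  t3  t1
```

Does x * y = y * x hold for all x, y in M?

No

t4 * t6 = t5 but t6 * t4 = t0.
Since t4 and t6 do not commute, M is not abelian.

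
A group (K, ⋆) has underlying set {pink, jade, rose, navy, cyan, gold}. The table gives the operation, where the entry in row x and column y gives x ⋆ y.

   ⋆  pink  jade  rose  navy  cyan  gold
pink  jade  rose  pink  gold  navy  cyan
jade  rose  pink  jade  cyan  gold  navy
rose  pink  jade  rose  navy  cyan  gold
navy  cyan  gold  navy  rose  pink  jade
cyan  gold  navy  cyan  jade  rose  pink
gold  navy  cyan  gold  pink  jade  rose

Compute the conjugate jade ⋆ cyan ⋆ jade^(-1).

navy

The identity is rose. In row jade, the entry rose sits in column pink, so jade^(-1) = pink.
jade ⋆ cyan = gold
gold ⋆ pink = navy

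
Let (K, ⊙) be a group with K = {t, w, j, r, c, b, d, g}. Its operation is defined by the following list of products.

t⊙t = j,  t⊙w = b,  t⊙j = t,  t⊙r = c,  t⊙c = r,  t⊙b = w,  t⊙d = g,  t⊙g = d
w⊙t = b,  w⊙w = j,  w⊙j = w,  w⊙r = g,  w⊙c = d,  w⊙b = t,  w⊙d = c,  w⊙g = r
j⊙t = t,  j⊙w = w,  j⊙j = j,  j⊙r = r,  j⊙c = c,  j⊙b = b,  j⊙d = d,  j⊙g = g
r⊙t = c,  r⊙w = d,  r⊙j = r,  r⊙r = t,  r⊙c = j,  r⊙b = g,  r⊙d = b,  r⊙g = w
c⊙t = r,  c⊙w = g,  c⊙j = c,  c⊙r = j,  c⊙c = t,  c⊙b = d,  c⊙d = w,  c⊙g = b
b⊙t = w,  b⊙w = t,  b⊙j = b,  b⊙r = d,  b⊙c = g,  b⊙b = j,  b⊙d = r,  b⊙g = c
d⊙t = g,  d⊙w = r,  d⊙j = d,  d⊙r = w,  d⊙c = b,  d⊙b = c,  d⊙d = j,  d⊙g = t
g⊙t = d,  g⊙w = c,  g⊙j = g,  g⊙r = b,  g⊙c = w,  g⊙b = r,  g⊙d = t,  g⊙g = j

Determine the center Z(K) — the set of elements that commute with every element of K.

{j, t}

An element z is central iff its row equals its column in the table.
For b: b ⊙ c = g ≠ d = c ⊙ b, so b ∉ Z.
Checking each element this way leaves Z(K) = {j, t}.
(Structurally, K here is isomorphic to the dihedral group D_4.)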